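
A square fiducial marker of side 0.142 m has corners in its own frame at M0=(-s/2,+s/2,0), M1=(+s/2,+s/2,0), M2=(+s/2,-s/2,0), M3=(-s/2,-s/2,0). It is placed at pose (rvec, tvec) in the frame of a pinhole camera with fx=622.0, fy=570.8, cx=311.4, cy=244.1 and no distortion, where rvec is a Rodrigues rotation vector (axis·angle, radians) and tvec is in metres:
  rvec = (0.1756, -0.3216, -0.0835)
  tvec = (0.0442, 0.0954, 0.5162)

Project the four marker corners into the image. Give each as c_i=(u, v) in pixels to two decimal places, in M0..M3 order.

Intrinsics K: fx=622.0, fy=570.8, cx=311.4, cy=244.1
Marker side s = 0.142 m; corners in marker frame (Z=0):
  M0 = (-0.0710, +0.0710, 0)
  M1 = (+0.0710, +0.0710, 0)
  M2 = (+0.0710, -0.0710, 0)
  M3 = (-0.0710, -0.0710, 0)
rvec = (0.1756, -0.3216, -0.0835), |rvec| = θ = 0.37581 rad = 21.532°
Rodrigues: sinθ=0.36703, 1−cosθ=0.06979; R = I + sinθ·[k]× + (1−cosθ)·[k]×²:
    [+0.94545 +0.05364 -0.32133]
    [-0.10945 +0.98132 -0.15823]
    [+0.30684 +0.18477 +0.93366]
t = (0.0442, 0.0954, 0.5162) m
M0: Pc = R·M0+t = (-0.01912, +0.17284, +0.50753); u = 622.0·(-0.01912)/0.50753 + 311.4 = 287.9700, v = 570.8·(+0.17284)/0.50753 + 244.1 = 438.4910
M1: Pc = R·M1+t = (+0.11514, +0.15730, +0.55110); u = 622.0·(+0.11514)/0.55110 + 311.4 = 441.3469, v = 570.8·(+0.15730)/0.55110 + 244.1 = 407.0242
M2: Pc = R·M2+t = (+0.10752, +0.01796, +0.52487); u = 622.0·(+0.10752)/0.52487 + 311.4 = 438.8156, v = 570.8·(+0.01796)/0.52487 + 244.1 = 263.6265
M3: Pc = R·M3+t = (-0.02674, +0.03350, +0.48130); u = 622.0·(-0.02674)/0.48130 + 311.4 = 276.8487, v = 570.8·(+0.03350)/0.48130 + 244.1 = 283.8271

c0=(287.97, 438.49) c1=(441.35, 407.02) c2=(438.82, 263.63) c3=(276.85, 283.83)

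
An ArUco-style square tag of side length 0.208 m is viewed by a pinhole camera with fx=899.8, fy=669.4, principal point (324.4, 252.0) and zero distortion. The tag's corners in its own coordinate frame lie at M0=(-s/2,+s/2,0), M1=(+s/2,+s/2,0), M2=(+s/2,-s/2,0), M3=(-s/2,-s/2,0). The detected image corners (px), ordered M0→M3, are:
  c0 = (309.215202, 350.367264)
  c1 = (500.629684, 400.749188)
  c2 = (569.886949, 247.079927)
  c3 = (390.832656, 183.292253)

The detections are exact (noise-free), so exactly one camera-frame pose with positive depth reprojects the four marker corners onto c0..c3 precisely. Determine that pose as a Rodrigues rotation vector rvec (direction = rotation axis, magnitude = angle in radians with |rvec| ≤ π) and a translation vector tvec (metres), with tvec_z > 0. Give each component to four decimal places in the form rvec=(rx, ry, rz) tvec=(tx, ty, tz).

rvec=(-0.0431, -0.3954, 0.3692) tvec=(0.1119, 0.0532, 0.8176)

Intrinsics K: fx=899.8, fy=669.4, cx=324.4, cy=252.0
Marker side s = 0.208 m; corners in marker frame (Z=0):
  M0 = (-0.1040, +0.1040, 0)
  M1 = (+0.1040, +0.1040, 0)
  M2 = (+0.1040, -0.1040, 0)
  M3 = (-0.1040, -0.1040, 0)
Detected image corners:
  c0 = (309.215202, 350.367264) px
  c1 = (500.629684, 400.749188) px
  c2 = (569.886949, 247.079927) px
  c3 = (390.832656, 183.292253) px
Planar DLT: solve 8×8 A·h = b for H (H[2,2]=1):
  H  [+1089.63911 -422.03552 +447.52104]
  H  [+408.04028 +728.97199 +295.56562]
  H  [+0.45073 -0.13724 +1.00000]
B = K⁻¹H; ‖b₁‖=1.223095, ‖b₂‖=1.223095; λ = 2/(‖b₁‖+‖b₂‖) = 0.817598, sign → tz>0 ⇒ λ=+0.817598
r₁ = λ·B[:,0] = (+0.85723,+0.35964,+0.36852); r₂ = λ·B[:,1] = (-0.34303,+0.93260,-0.11221)
r₃ = r₁×r₂ = (-0.38404,-0.03022,+0.92282); SVD([r₁ r₂ r₃]) → R = UVᵀ:
  R  [+0.85723 -0.34303 -0.38404]
  R  [+0.35964 +0.93260 -0.03022]
  R  [+0.36852 -0.11221 +0.92282]
t = (+0.11187, +0.05321, +0.81760) m
tr R = 2.712657; θ = arccos((tr R − 1)/2) = 0.542678 rad = 31.093°
axis k = ((R−Rᵀ)₃₂, (R−Rᵀ)₁₃, (R−Rᵀ)₂₁) / (2 sinθ) = (-0.079377, -0.728610, +0.680314)
rvec = θ·k = (-0.043076, -0.395401, +0.369192)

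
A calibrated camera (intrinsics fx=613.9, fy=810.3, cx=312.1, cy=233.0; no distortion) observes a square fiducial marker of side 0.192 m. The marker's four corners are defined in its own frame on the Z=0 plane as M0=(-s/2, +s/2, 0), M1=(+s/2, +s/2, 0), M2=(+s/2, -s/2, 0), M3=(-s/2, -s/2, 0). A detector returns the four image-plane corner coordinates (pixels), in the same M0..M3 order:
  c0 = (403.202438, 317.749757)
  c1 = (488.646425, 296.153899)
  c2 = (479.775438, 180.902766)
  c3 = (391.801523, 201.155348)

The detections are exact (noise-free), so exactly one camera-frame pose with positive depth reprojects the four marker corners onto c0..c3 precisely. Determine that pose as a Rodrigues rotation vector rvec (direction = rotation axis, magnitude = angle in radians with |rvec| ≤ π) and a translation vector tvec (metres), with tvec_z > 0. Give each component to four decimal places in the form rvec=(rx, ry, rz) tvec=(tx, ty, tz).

Intrinsics K: fx=613.9, fy=810.3, cx=312.1, cy=233.0
Marker side s = 0.192 m; corners in marker frame (Z=0):
  M0 = (-0.0960, +0.0960, 0)
  M1 = (+0.0960, +0.0960, 0)
  M2 = (+0.0960, -0.0960, 0)
  M3 = (-0.0960, -0.0960, 0)
Detected image corners:
  c0 = (403.202438, 317.749757) px
  c1 = (488.646425, 296.153899) px
  c2 = (479.775438, 180.902766) px
  c3 = (391.801523, 201.155348) px
Planar DLT: solve 8×8 A·h = b for H (H[2,2]=1):
  H  [+489.41910 +115.30136 +441.28330]
  H  [-87.62265 +639.07114 +249.69376]
  H  [+0.08597 +0.14192 +1.00000]
B = K⁻¹H; ‖b₁‖=0.769961, ‖b₂‖=0.769961; λ = 2/(‖b₁‖+‖b₂‖) = 1.298767, sign → tz>0 ⇒ λ=+1.298767
r₁ = λ·B[:,0] = (+0.97865,-0.17255,+0.11165); r₂ = λ·B[:,1] = (+0.15023,+0.97132,+0.18432)
r₃ = r₁×r₂ = (-0.14025,-0.16361,+0.97650); SVD([r₁ r₂ r₃]) → R = UVᵀ:
  R  [+0.97865 +0.15023 -0.14025]
  R  [-0.17255 +0.97132 -0.16361]
  R  [+0.11165 +0.18432 +0.97650]
t = (+0.27330, +0.02676, +1.29877) m
tr R = 2.926476; θ = arccos((tr R − 1)/2) = 0.271992 rad = 15.584°
axis k = ((R−Rᵀ)₃₂, (R−Rᵀ)₁₃, (R−Rᵀ)₂₁) / (2 sinθ) = (+0.647537, -0.468838, -0.600738)
rvec = θ·k = (+0.176125, -0.127520, -0.163396)

rvec=(0.1761, -0.1275, -0.1634) tvec=(0.2733, 0.0268, 1.2988)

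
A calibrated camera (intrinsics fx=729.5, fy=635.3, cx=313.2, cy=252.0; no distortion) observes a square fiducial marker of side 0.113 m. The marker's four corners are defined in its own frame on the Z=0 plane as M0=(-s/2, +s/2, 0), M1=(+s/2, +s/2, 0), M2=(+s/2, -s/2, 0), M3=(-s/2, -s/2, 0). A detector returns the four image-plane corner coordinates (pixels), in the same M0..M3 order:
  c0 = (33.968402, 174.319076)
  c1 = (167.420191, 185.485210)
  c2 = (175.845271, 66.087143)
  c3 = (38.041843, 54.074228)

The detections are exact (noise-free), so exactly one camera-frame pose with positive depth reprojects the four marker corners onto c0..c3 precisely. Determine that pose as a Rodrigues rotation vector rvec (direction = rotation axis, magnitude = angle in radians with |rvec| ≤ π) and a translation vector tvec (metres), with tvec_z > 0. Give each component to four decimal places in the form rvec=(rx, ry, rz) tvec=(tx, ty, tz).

Intrinsics K: fx=729.5, fy=635.3, cx=313.2, cy=252.0
Marker side s = 0.113 m; corners in marker frame (Z=0):
  M0 = (-0.0565, +0.0565, 0)
  M1 = (+0.0565, +0.0565, 0)
  M2 = (+0.0565, -0.0565, 0)
  M3 = (-0.0565, -0.0565, 0)
Detected image corners:
  c0 = (33.968402, 174.319076) px
  c1 = (167.420191, 185.485210) px
  c2 = (175.845271, 66.087143) px
  c3 = (38.041843, 54.074228) px
Planar DLT: solve 8×8 A·h = b for H (H[2,2]=1):
  H  [+1203.55911 -25.69580 +103.90231]
  H  [+106.69191 +1094.62290 +120.96942]
  H  [+0.03492 +0.28555 +1.00000]
B = K⁻¹H; ‖b₁‖=1.642465, ‖b₂‖=1.642465; λ = 2/(‖b₁‖+‖b₂‖) = 0.608841, sign → tz>0 ⇒ λ=+0.608841
r₁ = λ·B[:,0] = (+0.99536,+0.09381,+0.02126); r₂ = λ·B[:,1] = (-0.09609,+0.98007,+0.17385)
r₃ = r₁×r₂ = (-0.00453,-0.17509,+0.98454); SVD([r₁ r₂ r₃]) → R = UVᵀ:
  R  [+0.99536 -0.09609 -0.00453]
  R  [+0.09381 +0.98007 -0.17509]
  R  [+0.02126 +0.17385 +0.98454]
t = (-0.17468, -0.12557, +0.60884) m
tr R = 2.959977; θ = arccos((tr R − 1)/2) = 0.200393 rad = 11.482°
axis k = ((R−Rᵀ)₃₂, (R−Rᵀ)₁₃, (R−Rᵀ)₂₁) / (2 sinθ) = (+0.876507, -0.064778, +0.477012)
rvec = θ·k = (+0.175645, -0.012981, +0.095590)

rvec=(0.1756, -0.0130, 0.0956) tvec=(-0.1747, -0.1256, 0.6088)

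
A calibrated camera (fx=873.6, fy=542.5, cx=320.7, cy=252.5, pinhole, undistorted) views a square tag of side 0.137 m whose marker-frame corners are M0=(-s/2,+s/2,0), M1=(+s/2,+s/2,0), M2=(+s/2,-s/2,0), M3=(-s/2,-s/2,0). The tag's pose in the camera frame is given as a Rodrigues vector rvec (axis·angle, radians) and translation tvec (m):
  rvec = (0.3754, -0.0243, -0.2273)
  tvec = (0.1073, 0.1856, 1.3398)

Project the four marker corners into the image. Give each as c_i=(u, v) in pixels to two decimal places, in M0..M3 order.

c0=(356.08, 356.93) c1=(441.66, 344.89) c2=(426.63, 297.19) c3=(337.82, 309.79)

Intrinsics K: fx=873.6, fy=542.5, cx=320.7, cy=252.5
Marker side s = 0.137 m; corners in marker frame (Z=0):
  M0 = (-0.0685, +0.0685, 0)
  M1 = (+0.0685, +0.0685, 0)
  M2 = (+0.0685, -0.0685, 0)
  M3 = (-0.0685, -0.0685, 0)
rvec = (0.3754, -0.0243, -0.2273), |rvec| = θ = 0.43952 rad = 25.183°
Rodrigues: sinθ=0.42551, 1−cosθ=0.09505; R = I + sinθ·[k]× + (1−cosθ)·[k]×²:
    [+0.97429 +0.21556 -0.06551]
    [-0.22454 +0.90525 -0.36071]
    [-0.01846 +0.36615 +0.93037]
t = (0.1073, 0.1856, 1.3398) m
M0: Pc = R·M0+t = (+0.05533, +0.26299, +1.36615); u = 873.6·(+0.05533)/1.36615 + 320.7 = 356.0798, v = 542.5·(+0.26299)/1.36615 + 252.5 = 356.9342
M1: Pc = R·M1+t = (+0.18880, +0.23223, +1.36362); u = 873.6·(+0.18880)/1.36362 + 320.7 = 441.6578, v = 542.5·(+0.23223)/1.36362 + 252.5 = 344.8895
M2: Pc = R·M2+t = (+0.15927, +0.10821, +1.31345); u = 873.6·(+0.15927)/1.31345 + 320.7 = 426.6349, v = 542.5·(+0.10821)/1.31345 + 252.5 = 297.1942
M3: Pc = R·M3+t = (+0.02580, +0.13897, +1.31598); u = 873.6·(+0.02580)/1.31598 + 320.7 = 337.8237, v = 542.5·(+0.13897)/1.31598 + 252.5 = 309.7896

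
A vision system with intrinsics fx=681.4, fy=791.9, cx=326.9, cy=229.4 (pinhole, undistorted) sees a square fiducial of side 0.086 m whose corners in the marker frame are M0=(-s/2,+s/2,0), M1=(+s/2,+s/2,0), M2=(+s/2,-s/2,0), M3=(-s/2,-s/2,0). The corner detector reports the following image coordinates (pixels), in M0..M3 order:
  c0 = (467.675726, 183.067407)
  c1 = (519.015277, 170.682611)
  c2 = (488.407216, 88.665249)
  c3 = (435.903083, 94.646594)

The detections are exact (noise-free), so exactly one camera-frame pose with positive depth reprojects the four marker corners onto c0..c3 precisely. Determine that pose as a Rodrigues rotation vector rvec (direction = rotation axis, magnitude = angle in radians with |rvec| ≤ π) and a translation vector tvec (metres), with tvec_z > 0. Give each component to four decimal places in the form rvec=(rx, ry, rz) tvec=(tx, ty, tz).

rvec=(-0.2896, -0.6281, -0.2825) tvec=(0.1603, -0.0871, 0.7206)

Intrinsics K: fx=681.4, fy=791.9, cx=326.9, cy=229.4
Marker side s = 0.086 m; corners in marker frame (Z=0):
  M0 = (-0.0430, +0.0430, 0)
  M1 = (+0.0430, +0.0430, 0)
  M2 = (+0.0430, -0.0430, 0)
  M3 = (-0.0430, -0.0430, 0)
Detected image corners:
  c0 = (467.675726, 183.067407) px
  c1 = (519.015277, 170.682611) px
  c2 = (488.407216, 88.665249) px
  c3 = (435.903083, 94.646594) px
Planar DLT: solve 8×8 A·h = b for H (H[2,2]=1):
  H  [+1008.47314 +243.94776 +478.52955]
  H  [+7.34112 +956.26526 +133.64384]
  H  [+0.84701 -0.24800 +1.00000]
B = K⁻¹H; ‖b₁‖=1.387765, ‖b₂‖=1.387765; λ = 2/(‖b₁‖+‖b₂‖) = 0.720583, sign → tz>0 ⇒ λ=+0.720583
r₁ = λ·B[:,0] = (+0.77366,-0.17013,+0.61034); r₂ = λ·B[:,1] = (+0.34371,+0.92191,-0.17871)
r₃ = r₁×r₂ = (-0.53228,+0.34804,+0.77172); SVD([r₁ r₂ r₃]) → R = UVᵀ:
  R  [+0.77366 +0.34371 -0.53228]
  R  [-0.17013 +0.92191 +0.34804]
  R  [+0.61034 -0.17871 +0.77172]
t = (+0.16035, -0.08713, +0.72058) m
tr R = 2.467288; θ = arccos((tr R − 1)/2) = 0.747127 rad = 42.807°
axis k = ((R−Rᵀ)₃₂, (R−Rᵀ)₁₃, (R−Rᵀ)₂₁) / (2 sinθ) = (-0.387579, -0.840737, -0.378079)
rvec = θ·k = (-0.289571, -0.628138, -0.282473)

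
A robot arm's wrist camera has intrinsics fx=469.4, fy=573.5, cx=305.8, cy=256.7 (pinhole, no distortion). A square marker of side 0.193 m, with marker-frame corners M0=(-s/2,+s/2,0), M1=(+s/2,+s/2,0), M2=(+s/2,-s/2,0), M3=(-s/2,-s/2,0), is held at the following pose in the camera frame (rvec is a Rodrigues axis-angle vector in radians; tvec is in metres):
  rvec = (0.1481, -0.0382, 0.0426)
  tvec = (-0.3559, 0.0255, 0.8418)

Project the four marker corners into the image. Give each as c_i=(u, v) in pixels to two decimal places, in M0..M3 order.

Intrinsics K: fx=469.4, fy=573.5, cx=305.8, cy=256.7
Marker side s = 0.193 m; corners in marker frame (Z=0):
  M0 = (-0.0965, +0.0965, 0)
  M1 = (+0.0965, +0.0965, 0)
  M2 = (+0.0965, -0.0965, 0)
  M3 = (-0.0965, -0.0965, 0)
rvec = (0.1481, -0.0382, 0.0426), |rvec| = θ = 0.15877 rad = 9.097°
Rodrigues: sinθ=0.15810, 1−cosθ=0.01258; R = I + sinθ·[k]× + (1−cosθ)·[k]×²:
    [+0.99837 -0.04524 -0.03489]
    [+0.03960 +0.98815 -0.14829]
    [+0.04119 +0.14667 +0.98833]
t = (-0.3559, 0.0255, 0.8418) m
M0: Pc = R·M0+t = (-0.45661, +0.11704, +0.85198); u = 469.4·(-0.45661)/0.85198 + 305.8 = 54.2304, v = 573.5·(+0.11704)/0.85198 + 256.7 = 335.4810
M1: Pc = R·M1+t = (-0.26392, +0.12468, +0.85993); u = 469.4·(-0.26392)/0.85993 + 305.8 = 161.7347, v = 573.5·(+0.12468)/0.85993 + 256.7 = 339.8497
M2: Pc = R·M2+t = (-0.25519, -0.06604, +0.83162); u = 469.4·(-0.25519)/0.83162 + 305.8 = 161.7598, v = 573.5·(-0.06604)/0.83162 + 256.7 = 211.1610
M3: Pc = R·M3+t = (-0.44788, -0.07368, +0.82367); u = 469.4·(-0.44788)/0.82367 + 305.8 = 50.5611, v = 573.5·(-0.07368)/0.82367 + 256.7 = 205.4002

c0=(54.23, 335.48) c1=(161.73, 339.85) c2=(161.76, 211.16) c3=(50.56, 205.40)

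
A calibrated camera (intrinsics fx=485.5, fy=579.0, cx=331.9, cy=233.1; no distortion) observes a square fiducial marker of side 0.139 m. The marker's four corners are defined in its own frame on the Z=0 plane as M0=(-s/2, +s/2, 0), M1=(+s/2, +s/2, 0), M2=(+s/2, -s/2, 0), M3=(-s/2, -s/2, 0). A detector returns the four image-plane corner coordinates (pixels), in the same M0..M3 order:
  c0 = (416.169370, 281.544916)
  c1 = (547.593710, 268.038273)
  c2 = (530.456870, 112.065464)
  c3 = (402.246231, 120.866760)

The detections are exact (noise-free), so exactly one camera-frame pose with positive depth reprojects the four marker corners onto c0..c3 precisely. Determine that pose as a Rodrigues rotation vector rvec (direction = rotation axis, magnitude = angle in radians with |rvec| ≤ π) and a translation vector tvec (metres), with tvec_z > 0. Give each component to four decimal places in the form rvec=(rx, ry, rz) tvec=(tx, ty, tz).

Intrinsics K: fx=485.5, fy=579.0, cx=331.9, cy=233.1
Marker side s = 0.139 m; corners in marker frame (Z=0):
  M0 = (-0.0695, +0.0695, 0)
  M1 = (+0.0695, +0.0695, 0)
  M2 = (+0.0695, -0.0695, 0)
  M3 = (-0.0695, -0.0695, 0)
Detected image corners:
  c0 = (416.169370, 281.544916) px
  c1 = (547.593710, 268.038273) px
  c2 = (530.456870, 112.065464) px
  c3 = (402.246231, 120.866760) px
Planar DLT: solve 8×8 A·h = b for H (H[2,2]=1):
  H  [+1028.40073 +16.12815 +474.90788]
  H  [-40.96317 +1099.28573 +194.44028]
  H  [+0.19958 -0.20197 +1.00000]
B = K⁻¹H; ‖b₁‖=1.997539, ‖b₂‖=1.997539; λ = 2/(‖b₁‖+‖b₂‖) = 0.500616, sign → tz>0 ⇒ λ=+0.500616
r₁ = λ·B[:,0] = (+0.99212,-0.07564,+0.09991); r₂ = λ·B[:,1] = (+0.08575,+0.99117,-0.10111)
r₃ = r₁×r₂ = (-0.09138,+0.10888,+0.98985); SVD([r₁ r₂ r₃]) → R = UVᵀ:
  R  [+0.99212 +0.08575 -0.09138]
  R  [-0.07564 +0.99117 +0.10888]
  R  [+0.09991 -0.10111 +0.98985]
t = (+0.14746, -0.03343, +0.50062) m
tr R = 2.973135; θ = arccos((tr R − 1)/2) = 0.164090 rad = 9.402°
axis k = ((R−Rᵀ)₃₂, (R−Rᵀ)₁₃, (R−Rᵀ)₂₁) / (2 sinθ) = (-0.642750, -0.585523, -0.493999)
rvec = θ·k = (-0.105469, -0.096078, -0.081060)

rvec=(-0.1055, -0.0961, -0.0811) tvec=(0.1475, -0.0334, 0.5006)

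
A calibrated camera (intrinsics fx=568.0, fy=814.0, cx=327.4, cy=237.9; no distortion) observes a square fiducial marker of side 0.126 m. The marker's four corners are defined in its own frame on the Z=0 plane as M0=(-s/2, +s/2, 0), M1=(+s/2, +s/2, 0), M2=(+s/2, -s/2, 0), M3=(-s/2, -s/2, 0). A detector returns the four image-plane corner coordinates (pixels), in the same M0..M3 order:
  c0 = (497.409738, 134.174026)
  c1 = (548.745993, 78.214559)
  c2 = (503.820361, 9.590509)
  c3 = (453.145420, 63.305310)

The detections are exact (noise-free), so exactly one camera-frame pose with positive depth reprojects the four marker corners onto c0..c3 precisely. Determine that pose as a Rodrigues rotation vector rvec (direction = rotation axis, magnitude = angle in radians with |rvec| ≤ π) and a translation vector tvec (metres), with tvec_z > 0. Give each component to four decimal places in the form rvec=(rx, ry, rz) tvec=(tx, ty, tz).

Intrinsics K: fx=568.0, fy=814.0, cx=327.4, cy=237.9
Marker side s = 0.126 m; corners in marker frame (Z=0):
  M0 = (-0.0630, +0.0630, 0)
  M1 = (+0.0630, +0.0630, 0)
  M2 = (+0.0630, -0.0630, 0)
  M3 = (-0.0630, -0.0630, 0)
Detected image corners:
  c0 = (497.409738, 134.174026) px
  c1 = (548.745993, 78.214559) px
  c2 = (503.820361, 9.590509) px
  c3 = (453.145420, 63.305310) px
Planar DLT: solve 8×8 A·h = b for H (H[2,2]=1):
  H  [+456.56669 +257.13188 +500.67497]
  H  [-427.73060 +539.69650 +70.71771]
  H  [+0.10342 -0.19333 +1.00000]
B = K⁻¹H; ‖b₁‖=0.934520, ‖b₂‖=0.934520; λ = 2/(‖b₁‖+‖b₂‖) = 1.070069, sign → tz>0 ⇒ λ=+1.070069
r₁ = λ·B[:,0] = (+0.79635,-0.59463,+0.11067); r₂ = λ·B[:,1] = (+0.60366,+0.76993,-0.20687)
r₃ = r₁×r₂ = (+0.03780,+0.23155,+0.97209); SVD([r₁ r₂ r₃]) → R = UVᵀ:
  R  [+0.79635 +0.60366 +0.03780]
  R  [-0.59463 +0.76993 +0.23155]
  R  [+0.11067 -0.20687 +0.97209]
t = (+0.32644, -0.21977, +1.07007) m
tr R = 2.538369; θ = arccos((tr R − 1)/2) = 0.693232 rad = 39.719°
axis k = ((R−Rᵀ)₃₂, (R−Rᵀ)₁₃, (R−Rᵀ)₂₁) / (2 sinθ) = (-0.343037, -0.057014, -0.937590)
rvec = θ·k = (-0.237804, -0.039524, -0.649968)

rvec=(-0.2378, -0.0395, -0.6500) tvec=(0.3264, -0.2198, 1.0701)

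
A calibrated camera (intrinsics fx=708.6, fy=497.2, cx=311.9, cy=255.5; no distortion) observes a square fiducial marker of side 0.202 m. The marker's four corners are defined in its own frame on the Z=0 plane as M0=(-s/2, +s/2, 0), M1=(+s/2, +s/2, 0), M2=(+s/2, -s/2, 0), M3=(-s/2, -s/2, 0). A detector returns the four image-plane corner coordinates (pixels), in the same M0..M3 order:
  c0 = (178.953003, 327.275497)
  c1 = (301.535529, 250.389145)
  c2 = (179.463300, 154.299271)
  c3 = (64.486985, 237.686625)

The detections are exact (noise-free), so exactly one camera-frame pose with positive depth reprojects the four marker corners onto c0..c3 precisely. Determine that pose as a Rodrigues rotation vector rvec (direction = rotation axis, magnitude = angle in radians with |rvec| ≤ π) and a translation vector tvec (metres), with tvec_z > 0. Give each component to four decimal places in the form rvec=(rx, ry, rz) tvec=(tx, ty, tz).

rvec=(0.1111, 0.2566, -0.7217) tvec=(-0.1515, -0.0190, 0.8088)

Intrinsics K: fx=708.6, fy=497.2, cx=311.9, cy=255.5
Marker side s = 0.202 m; corners in marker frame (Z=0):
  M0 = (-0.1010, +0.1010, 0)
  M1 = (+0.1010, +0.1010, 0)
  M2 = (+0.1010, -0.1010, 0)
  M3 = (-0.1010, -0.1010, 0)
Detected image corners:
  c0 = (178.953003, 327.275497) px
  c1 = (301.535529, 250.389145) px
  c2 = (179.463300, 154.299271) px
  c3 = (64.486985, 237.686625) px
Planar DLT: solve 8×8 A·h = b for H (H[2,2]=1):
  H  [+527.63014 +587.59845 +179.19916]
  H  [-477.55785 +462.72891 +243.83361]
  H  [-0.33359 +0.01514 +1.00000]
B = K⁻¹H; ‖b₁‖=1.236359, ‖b₂‖=1.236359; λ = 2/(‖b₁‖+‖b₂‖) = 0.808827, sign → tz>0 ⇒ λ=+0.808827
r₁ = λ·B[:,0] = (+0.72102,-0.63822,-0.26981); r₂ = λ·B[:,1] = (+0.66532,+0.74646,+0.01225)
r₃ = r₁×r₂ = (+0.19359,-0.18834,+0.96283); SVD([r₁ r₂ r₃]) → R = UVᵀ:
  R  [+0.72102 +0.66532 +0.19359]
  R  [-0.63822 +0.74646 -0.18834]
  R  [-0.26981 +0.01225 +0.96283]
t = (-0.15147, -0.01898, +0.80883) m
tr R = 2.430314; θ = arccos((tr R − 1)/2) = 0.773947 rad = 44.344°
axis k = ((R−Rᵀ)₃₂, (R−Rᵀ)₁₃, (R−Rᵀ)₂₁) / (2 sinθ) = (+0.143489, +0.331492, -0.932483)
rvec = θ·k = (+0.111053, +0.256557, -0.721693)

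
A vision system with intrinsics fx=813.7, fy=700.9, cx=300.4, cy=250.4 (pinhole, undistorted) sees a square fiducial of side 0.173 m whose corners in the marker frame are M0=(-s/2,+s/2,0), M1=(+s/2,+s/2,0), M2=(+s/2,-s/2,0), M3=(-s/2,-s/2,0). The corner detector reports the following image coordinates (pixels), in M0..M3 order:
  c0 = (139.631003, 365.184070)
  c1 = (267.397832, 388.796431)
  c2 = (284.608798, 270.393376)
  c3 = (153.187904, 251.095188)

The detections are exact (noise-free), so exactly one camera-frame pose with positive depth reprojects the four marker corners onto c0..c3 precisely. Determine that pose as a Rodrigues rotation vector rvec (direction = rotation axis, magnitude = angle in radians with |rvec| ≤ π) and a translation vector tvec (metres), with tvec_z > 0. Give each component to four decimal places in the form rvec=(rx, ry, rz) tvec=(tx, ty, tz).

rvec=(0.1201, 0.2549, 0.1427) tvec=(-0.1127, 0.0995, 1.0116)

Intrinsics K: fx=813.7, fy=700.9, cx=300.4, cy=250.4
Marker side s = 0.173 m; corners in marker frame (Z=0):
  M0 = (-0.0865, +0.0865, 0)
  M1 = (+0.0865, +0.0865, 0)
  M2 = (+0.0865, -0.0865, 0)
  M3 = (-0.0865, -0.0865, 0)
Detected image corners:
  c0 = (139.631003, 365.184070) px
  c1 = (267.397832, 388.796431) px
  c2 = (284.608798, 270.393376) px
  c3 = (153.187904, 251.095188) px
Planar DLT: solve 8×8 A·h = b for H (H[2,2]=1):
  H  [+698.42014 -60.28374 +209.77525]
  H  [+47.83994 +714.59386 +319.32172]
  H  [-0.23936 +0.13457 +1.00000]
B = K⁻¹H; ‖b₁‖=0.988517, ‖b₂‖=0.988517; λ = 2/(‖b₁‖+‖b₂‖) = 1.011617, sign → tz>0 ⇒ λ=+1.011617
r₁ = λ·B[:,0] = (+0.95769,+0.15555,-0.24214); r₂ = λ·B[:,1] = (-0.12520,+0.98275,+0.13613)
r₃ = r₁×r₂ = (+0.25914,-0.10006,+0.96064); SVD([r₁ r₂ r₃]) → R = UVᵀ:
  R  [+0.95769 -0.12520 +0.25914]
  R  [+0.15555 +0.98275 -0.10006]
  R  [-0.24214 +0.13613 +0.96064]
t = (-0.11267, +0.09948, +1.01162) m
tr R = 2.901081; θ = arccos((tr R − 1)/2) = 0.315825 rad = 18.095°
axis k = ((R−Rᵀ)₃₂, (R−Rᵀ)₁₃, (R−Rᵀ)₂₁) / (2 sinθ) = (+0.380214, +0.806951, +0.451959)
rvec = θ·k = (+0.120081, +0.254856, +0.142740)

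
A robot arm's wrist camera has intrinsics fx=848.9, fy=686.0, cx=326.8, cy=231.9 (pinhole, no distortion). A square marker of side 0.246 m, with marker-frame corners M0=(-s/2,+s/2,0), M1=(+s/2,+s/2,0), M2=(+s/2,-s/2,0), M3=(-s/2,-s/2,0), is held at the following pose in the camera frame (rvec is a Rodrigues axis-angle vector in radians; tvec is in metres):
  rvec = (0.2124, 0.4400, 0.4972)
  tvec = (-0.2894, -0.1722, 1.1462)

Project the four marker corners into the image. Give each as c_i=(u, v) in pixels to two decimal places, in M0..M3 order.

Intrinsics K: fx=848.9, fy=686.0, cx=326.8, cy=231.9
Marker side s = 0.246 m; corners in marker frame (Z=0):
  M0 = (-0.1230, +0.1230, 0)
  M1 = (+0.1230, +0.1230, 0)
  M2 = (+0.1230, -0.1230, 0)
  M3 = (-0.1230, -0.1230, 0)
rvec = (0.2124, 0.4400, 0.4972), |rvec| = θ = 0.69708 rad = 39.940°
Rodrigues: sinθ=0.64198, 1−cosθ=0.23328; R = I + sinθ·[k]× + (1−cosθ)·[k]×²:
    [+0.78838 -0.41303 +0.45592]
    [+0.50277 +0.85966 -0.09059]
    [-0.35452 +0.30064 +0.88540]
t = (-0.2894, -0.1722, 1.1462) m
M0: Pc = R·M0+t = (-0.43717, -0.12830, +1.22678); u = 848.9·(-0.43717)/1.22678 + 326.8 = 24.2883, v = 686.0·(-0.12830)/1.22678 + 231.9 = 160.1555
M1: Pc = R·M1+t = (-0.24323, -0.00462, +1.13957); u = 848.9·(-0.24323)/1.13957 + 326.8 = 145.6089, v = 686.0·(-0.00462)/1.13957 + 231.9 = 229.1181
M2: Pc = R·M2+t = (-0.14163, -0.21610, +1.06562); u = 848.9·(-0.14163)/1.06562 + 326.8 = 213.9764, v = 686.0·(-0.21610)/1.06562 + 231.9 = 92.7847
M3: Pc = R·M3+t = (-0.33557, -0.33978, +1.15283); u = 848.9·(-0.33557)/1.15283 + 326.8 = 79.7006, v = 686.0·(-0.33978)/1.15283 + 231.9 = 29.7117

c0=(24.29, 160.16) c1=(145.61, 229.12) c2=(213.98, 92.78) c3=(79.70, 29.71)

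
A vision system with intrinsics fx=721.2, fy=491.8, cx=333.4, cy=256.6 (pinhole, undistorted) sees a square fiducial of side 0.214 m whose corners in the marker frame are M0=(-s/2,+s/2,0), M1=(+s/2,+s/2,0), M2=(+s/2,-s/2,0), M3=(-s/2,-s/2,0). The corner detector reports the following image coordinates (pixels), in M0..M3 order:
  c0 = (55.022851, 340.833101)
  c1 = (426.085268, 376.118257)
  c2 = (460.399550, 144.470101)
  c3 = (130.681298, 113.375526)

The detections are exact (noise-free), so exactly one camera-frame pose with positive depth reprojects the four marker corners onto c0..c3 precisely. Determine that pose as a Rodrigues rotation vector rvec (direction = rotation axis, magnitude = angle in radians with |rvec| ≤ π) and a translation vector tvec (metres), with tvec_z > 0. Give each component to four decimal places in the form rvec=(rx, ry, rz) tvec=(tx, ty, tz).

rvec=(-0.2439, -0.0145, 0.1376) tvec=(-0.0387, -0.0175, 0.4377)

Intrinsics K: fx=721.2, fy=491.8, cx=333.4, cy=256.6
Marker side s = 0.214 m; corners in marker frame (Z=0):
  M0 = (-0.1070, +0.1070, 0)
  M1 = (+0.1070, +0.1070, 0)
  M2 = (+0.1070, -0.1070, 0)
  M3 = (-0.1070, -0.1070, 0)
Detected image corners:
  c0 = (55.022851, 340.833101) px
  c1 = (426.085268, 376.118257) px
  c2 = (460.399550, 144.470101) px
  c3 = (130.681298, 113.375526) px
Planar DLT: solve 8×8 A·h = b for H (H[2,2]=1):
  H  [+1630.16629 -405.02677 +269.56941]
  H  [+153.18344 +938.09231 +236.90753]
  H  [-0.00546 -0.55223 +1.00000]
B = K⁻¹H; ‖b₁‖=2.284610, ‖b₂‖=2.284610; λ = 2/(‖b₁‖+‖b₂‖) = 0.437711, sign → tz>0 ⇒ λ=+0.437711
r₁ = λ·B[:,0] = (+0.99049,+0.13758,-0.00239); r₂ = λ·B[:,1] = (-0.13408,+0.96104,-0.24172)
r₃ = r₁×r₂ = (-0.03096,+0.23974,+0.97034); SVD([r₁ r₂ r₃]) → R = UVᵀ:
  R  [+0.99049 -0.13408 -0.03096]
  R  [+0.13758 +0.96104 +0.23974]
  R  [-0.00239 -0.24172 +0.97034]
t = (-0.03874, -0.01753, +0.43771) m
tr R = 2.921869; θ = arccos((tr R − 1)/2) = 0.280437 rad = 16.068°
axis k = ((R−Rᵀ)₃₂, (R−Rᵀ)₁₃, (R−Rᵀ)₂₁) / (2 sinθ) = (-0.869766, -0.051610, +0.490759)
rvec = θ·k = (-0.243914, -0.014473, +0.137627)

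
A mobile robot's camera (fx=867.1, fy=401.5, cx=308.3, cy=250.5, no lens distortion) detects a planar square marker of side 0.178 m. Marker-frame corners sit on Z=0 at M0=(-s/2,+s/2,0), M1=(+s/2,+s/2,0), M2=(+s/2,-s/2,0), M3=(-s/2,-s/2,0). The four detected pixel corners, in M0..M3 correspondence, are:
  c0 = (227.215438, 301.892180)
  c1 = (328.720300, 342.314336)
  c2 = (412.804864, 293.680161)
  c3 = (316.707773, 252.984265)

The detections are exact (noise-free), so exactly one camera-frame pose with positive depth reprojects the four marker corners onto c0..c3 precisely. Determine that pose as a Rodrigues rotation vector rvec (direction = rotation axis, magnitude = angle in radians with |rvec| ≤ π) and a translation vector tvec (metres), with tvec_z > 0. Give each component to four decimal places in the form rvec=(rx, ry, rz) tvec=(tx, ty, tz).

Intrinsics K: fx=867.1, fy=401.5, cx=308.3, cy=250.5
Marker side s = 0.178 m; corners in marker frame (Z=0):
  M0 = (-0.0890, +0.0890, 0)
  M1 = (+0.0890, +0.0890, 0)
  M2 = (+0.0890, -0.0890, 0)
  M3 = (-0.0890, -0.0890, 0)
Detected image corners:
  c0 = (227.215438, 301.892180) px
  c1 = (328.720300, 342.314336) px
  c2 = (412.804864, 293.680161) px
  c3 = (316.707773, 252.984265) px
Planar DLT: solve 8×8 A·h = b for H (H[2,2]=1):
  H  [+608.18666 -539.31025 +322.71634]
  H  [+277.28957 +225.84709 +297.66643]
  H  [+0.16599 -0.16168 +1.00000]
B = K⁻¹H; ‖b₁‖=0.885924, ‖b₂‖=0.885924; λ = 2/(‖b₁‖+‖b₂‖) = 1.128765, sign → tz>0 ⇒ λ=+1.128765
r₁ = λ·B[:,0] = (+0.72510,+0.66266,+0.18737); r₂ = λ·B[:,1] = (-0.63717,+0.74881,-0.18250)
r₃ = r₁×r₂ = (-0.26124,+0.01295,+0.96519); SVD([r₁ r₂ r₃]) → R = UVᵀ:
  R  [+0.72510 -0.63717 -0.26124]
  R  [+0.66266 +0.74881 +0.01295]
  R  [+0.18737 -0.18250 +0.96519]
t = (+0.01877, +0.13260, +1.12876) m
tr R = 2.439093; θ = arccos((tr R − 1)/2) = 0.767647 rad = 43.983°
axis k = ((R−Rᵀ)₃₂, (R−Rᵀ)₁₃, (R−Rᵀ)₂₁) / (2 sinθ) = (-0.140726, -0.322996, +0.935879)
rvec = θ·k = (-0.108028, -0.247947, +0.718425)

rvec=(-0.1080, -0.2479, 0.7184) tvec=(0.0188, 0.1326, 1.1288)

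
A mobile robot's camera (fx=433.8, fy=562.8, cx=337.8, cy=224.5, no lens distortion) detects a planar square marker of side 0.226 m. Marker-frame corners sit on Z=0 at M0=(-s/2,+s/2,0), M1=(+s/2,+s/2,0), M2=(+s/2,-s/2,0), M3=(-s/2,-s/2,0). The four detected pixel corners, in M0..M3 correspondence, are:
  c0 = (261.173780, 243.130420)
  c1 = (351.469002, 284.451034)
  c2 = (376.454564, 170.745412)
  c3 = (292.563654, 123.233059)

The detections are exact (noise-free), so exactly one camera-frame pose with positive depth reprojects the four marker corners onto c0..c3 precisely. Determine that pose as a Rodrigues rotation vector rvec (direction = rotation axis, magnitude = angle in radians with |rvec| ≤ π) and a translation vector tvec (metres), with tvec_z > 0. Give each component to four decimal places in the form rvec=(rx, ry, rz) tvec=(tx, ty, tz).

Intrinsics K: fx=433.8, fy=562.8, cx=337.8, cy=224.5
Marker side s = 0.226 m; corners in marker frame (Z=0):
  M0 = (-0.1130, +0.1130, 0)
  M1 = (+0.1130, +0.1130, 0)
  M2 = (+0.1130, -0.1130, 0)
  M3 = (-0.1130, -0.1130, 0)
Detected image corners:
  c0 = (261.173780, 243.130420) px
  c1 = (351.469002, 284.451034) px
  c2 = (376.454564, 170.745412) px
  c3 = (292.563654, 123.233059) px
Planar DLT: solve 8×8 A·h = b for H (H[2,2]=1):
  H  [+487.23301 -195.38394 +322.33885]
  H  [+262.40187 +470.70591 +204.72476]
  H  [+0.31903 -0.22212 +1.00000]
B = K⁻¹H; ‖b₁‖=0.990895, ‖b₂‖=0.990895; λ = 2/(‖b₁‖+‖b₂‖) = 1.009189, sign → tz>0 ⇒ λ=+1.009189
r₁ = λ·B[:,0] = (+0.88279,+0.34210,+0.32196); r₂ = λ·B[:,1] = (-0.27999,+0.93347,-0.22416)
r₃ = r₁×r₂ = (-0.37722,+0.10774,+0.91983); SVD([r₁ r₂ r₃]) → R = UVᵀ:
  R  [+0.88279 -0.27999 -0.37722]
  R  [+0.34210 +0.93347 +0.10774]
  R  [+0.32196 -0.22416 +0.91983]
t = (-0.03597, -0.03546, +1.00919) m
tr R = 2.736087; θ = arccos((tr R − 1)/2) = 0.519548 rad = 29.768°
axis k = ((R−Rᵀ)₃₂, (R−Rᵀ)₁₃, (R−Rᵀ)₂₁) / (2 sinθ) = (-0.334249, -0.704126, +0.626485)
rvec = θ·k = (-0.173659, -0.365828, +0.325490)

rvec=(-0.1737, -0.3658, 0.3255) tvec=(-0.0360, -0.0355, 1.0092)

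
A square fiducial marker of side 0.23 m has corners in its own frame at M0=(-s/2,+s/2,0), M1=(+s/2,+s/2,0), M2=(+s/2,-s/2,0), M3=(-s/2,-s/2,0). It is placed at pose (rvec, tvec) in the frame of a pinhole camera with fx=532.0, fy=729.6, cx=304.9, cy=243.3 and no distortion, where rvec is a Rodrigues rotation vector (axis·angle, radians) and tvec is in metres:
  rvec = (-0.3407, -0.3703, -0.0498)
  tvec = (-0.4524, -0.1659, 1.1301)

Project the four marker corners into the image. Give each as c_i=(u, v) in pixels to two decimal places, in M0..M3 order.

c0=(28.27, 202.25) c1=(149.02, 207.34) c2=(147.35, 78.70) c3=(34.31, 64.38)

Intrinsics K: fx=532.0, fy=729.6, cx=304.9, cy=243.3
Marker side s = 0.23 m; corners in marker frame (Z=0):
  M0 = (-0.1150, +0.1150, 0)
  M1 = (+0.1150, +0.1150, 0)
  M2 = (+0.1150, -0.1150, 0)
  M3 = (-0.1150, -0.1150, 0)
rvec = (-0.3407, -0.3703, -0.0498), |rvec| = θ = 0.50565 rad = 28.971°
Rodrigues: sinθ=0.48437, 1−cosθ=0.12514; R = I + sinθ·[k]× + (1−cosθ)·[k]×²:
    [+0.93167 +0.10945 -0.34642]
    [+0.01404 +0.94197 +0.33539]
    [+0.36303 -0.31734 +0.87608]
t = (-0.4524, -0.1659, 1.1301) m
M0: Pc = R·M0+t = (-0.54696, -0.05919, +1.05186); u = 532.0·(-0.54696)/1.05186 + 304.9 = 28.2654, v = 729.6·(-0.05919)/1.05186 + 243.3 = 202.2455
M1: Pc = R·M1+t = (-0.33267, -0.05596, +1.13535); u = 532.0·(-0.33267)/1.13535 + 304.9 = 149.0185, v = 729.6·(-0.05596)/1.13535 + 243.3 = 207.3403
M2: Pc = R·M2+t = (-0.35784, -0.27261, +1.20834); u = 532.0·(-0.35784)/1.20834 + 304.9 = 147.3508, v = 729.6·(-0.27261)/1.20834 + 243.3 = 78.6961
M3: Pc = R·M3+t = (-0.57213, -0.27584, +1.12485); u = 532.0·(-0.57213)/1.12485 + 304.9 = 34.3093, v = 729.6·(-0.27584)/1.12485 + 243.3 = 64.3828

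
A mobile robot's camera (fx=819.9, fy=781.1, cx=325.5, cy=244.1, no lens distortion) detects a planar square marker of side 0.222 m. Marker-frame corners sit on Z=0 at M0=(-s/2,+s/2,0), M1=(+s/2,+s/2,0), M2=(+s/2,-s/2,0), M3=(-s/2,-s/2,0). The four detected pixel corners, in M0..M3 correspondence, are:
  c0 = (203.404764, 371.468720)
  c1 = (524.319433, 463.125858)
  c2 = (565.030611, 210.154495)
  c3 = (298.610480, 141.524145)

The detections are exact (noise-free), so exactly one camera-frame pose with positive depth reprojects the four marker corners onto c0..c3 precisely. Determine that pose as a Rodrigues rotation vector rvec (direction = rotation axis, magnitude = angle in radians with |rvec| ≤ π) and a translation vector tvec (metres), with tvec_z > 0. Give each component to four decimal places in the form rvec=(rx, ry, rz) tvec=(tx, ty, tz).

Intrinsics K: fx=819.9, fy=781.1, cx=325.5, cy=244.1
Marker side s = 0.222 m; corners in marker frame (Z=0):
  M0 = (-0.1110, +0.1110, 0)
  M1 = (+0.1110, +0.1110, 0)
  M2 = (+0.1110, -0.1110, 0)
  M3 = (-0.1110, -0.1110, 0)
Detected image corners:
  c0 = (203.404764, 371.468720) px
  c1 = (524.319433, 463.125858) px
  c2 = (565.030611, 210.154495) px
  c3 = (298.610480, 141.524145) px
Planar DLT: solve 8×8 A·h = b for H (H[2,2]=1):
  H  [+1254.78555 -653.59887 +398.81465]
  H  [+314.10826 +829.24341 +284.30019]
  H  [-0.14128 -0.86857 +1.00000]
B = K⁻¹H; ‖b₁‖=1.654122, ‖b₂‖=1.654122; λ = 2/(‖b₁‖+‖b₂‖) = 0.604550, sign → tz>0 ⇒ λ=+0.604550
r₁ = λ·B[:,0] = (+0.95912,+0.26980,-0.08541); r₂ = λ·B[:,1] = (-0.27347,+0.80591,-0.52510)
r₃ = r₁×r₂ = (-0.07284,+0.52699,+0.84675); SVD([r₁ r₂ r₃]) → R = UVᵀ:
  R  [+0.95912 -0.27347 -0.07284]
  R  [+0.26980 +0.80591 +0.52699]
  R  [-0.08541 -0.52510 +0.84675]
t = (+0.05406, +0.03111, +0.60455) m
tr R = 2.611775; θ = arccos((tr R − 1)/2) = 0.633624 rad = 36.304°
axis k = ((R−Rᵀ)₃₂, (R−Rᵀ)₁₃, (R−Rᵀ)₂₁) / (2 sinθ) = (-0.888482, +0.010617, +0.458788)
rvec = θ·k = (-0.562963, +0.006727, +0.290699)

rvec=(-0.5630, 0.0067, 0.2907) tvec=(0.0541, 0.0311, 0.6046)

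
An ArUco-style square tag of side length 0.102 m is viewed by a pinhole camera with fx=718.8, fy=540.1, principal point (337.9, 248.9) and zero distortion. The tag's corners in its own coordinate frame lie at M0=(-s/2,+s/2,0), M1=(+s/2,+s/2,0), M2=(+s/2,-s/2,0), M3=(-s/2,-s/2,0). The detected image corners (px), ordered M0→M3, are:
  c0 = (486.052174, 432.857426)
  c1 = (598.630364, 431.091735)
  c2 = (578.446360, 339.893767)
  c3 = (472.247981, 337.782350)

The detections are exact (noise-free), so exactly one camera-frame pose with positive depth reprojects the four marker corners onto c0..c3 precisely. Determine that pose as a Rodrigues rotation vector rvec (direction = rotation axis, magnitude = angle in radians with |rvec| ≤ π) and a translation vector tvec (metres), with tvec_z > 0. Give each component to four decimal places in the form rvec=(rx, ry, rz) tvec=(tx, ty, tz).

Intrinsics K: fx=718.8, fy=540.1, cx=337.9, cy=248.9
Marker side s = 0.102 m; corners in marker frame (Z=0):
  M0 = (-0.0510, +0.0510, 0)
  M1 = (+0.0510, +0.0510, 0)
  M2 = (+0.0510, -0.0510, 0)
  M3 = (-0.0510, -0.0510, 0)
Detected image corners:
  c0 = (486.052174, 432.857426) px
  c1 = (598.630364, 431.091735) px
  c2 = (578.446360, 339.893767) px
  c3 = (472.247981, 337.782350) px
Planar DLT: solve 8×8 A·h = b for H (H[2,2]=1):
  H  [+1289.92273 -171.93089 +534.71058]
  H  [+160.05706 +667.82799 +383.89911]
  H  [+0.40930 -0.63538 +1.00000]
B = K⁻¹H; ‖b₁‖=1.657104, ‖b₂‖=1.657104; λ = 2/(‖b₁‖+‖b₂‖) = 0.603462, sign → tz>0 ⇒ λ=+0.603462
r₁ = λ·B[:,0] = (+0.96683,+0.06501,+0.24700); r₂ = λ·B[:,1] = (+0.03590,+0.92287,-0.38343)
r₃ = r₁×r₂ = (-0.25287,+0.37958,+0.88993); SVD([r₁ r₂ r₃]) → R = UVᵀ:
  R  [+0.96683 +0.03590 -0.25287]
  R  [+0.06501 +0.92287 +0.37958]
  R  [+0.24700 -0.38343 +0.88993]
t = (+0.16523, +0.15084, +0.60346) m
tr R = 2.779638; θ = arccos((tr R − 1)/2) = 0.473849 rad = 27.150°
axis k = ((R−Rᵀ)₃₂, (R−Rᵀ)₁₃, (R−Rᵀ)₂₁) / (2 sinθ) = (-0.836050, -0.547725, +0.031893)
rvec = θ·k = (-0.396161, -0.259539, +0.015113)

rvec=(-0.3962, -0.2595, 0.0151) tvec=(0.1652, 0.1508, 0.6035)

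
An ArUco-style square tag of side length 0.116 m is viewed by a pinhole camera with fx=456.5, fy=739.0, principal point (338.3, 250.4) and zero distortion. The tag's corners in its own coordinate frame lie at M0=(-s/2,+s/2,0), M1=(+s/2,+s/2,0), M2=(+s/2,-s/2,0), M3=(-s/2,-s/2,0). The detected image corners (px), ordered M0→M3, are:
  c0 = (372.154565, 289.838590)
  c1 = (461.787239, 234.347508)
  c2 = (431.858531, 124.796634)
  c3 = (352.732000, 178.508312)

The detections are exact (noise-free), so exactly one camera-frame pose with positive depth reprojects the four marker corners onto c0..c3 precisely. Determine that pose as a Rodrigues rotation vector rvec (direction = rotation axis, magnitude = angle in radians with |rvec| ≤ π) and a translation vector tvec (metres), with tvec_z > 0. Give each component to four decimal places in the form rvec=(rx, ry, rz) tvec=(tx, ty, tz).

rvec=(-0.5792, 0.3131, -0.3033) tvec=(0.0839, -0.0369, 0.5910)

Intrinsics K: fx=456.5, fy=739.0, cx=338.3, cy=250.4
Marker side s = 0.116 m; corners in marker frame (Z=0):
  M0 = (-0.0580, +0.0580, 0)
  M1 = (+0.0580, +0.0580, 0)
  M2 = (+0.0580, -0.0580, 0)
  M3 = (-0.0580, -0.0580, 0)
Detected image corners:
  c0 = (372.154565, 289.838590) px
  c1 = (461.787239, 234.347508) px
  c2 = (431.858531, 124.796634) px
  c3 = (352.732000, 178.508312) px
Planar DLT: solve 8×8 A·h = b for H (H[2,2]=1):
  H  [+586.35414 -181.99506 +403.09904]
  H  [-541.07807 +750.88325 +204.29758]
  H  [-0.34229 -0.97327 +1.00000]
B = K⁻¹H; ‖b₁‖=1.691938, ‖b₂‖=1.691938; λ = 2/(‖b₁‖+‖b₂‖) = 0.591038, sign → tz>0 ⇒ λ=+0.591038
r₁ = λ·B[:,0] = (+0.90908,-0.36420,-0.20230); r₂ = λ·B[:,1] = (+0.19066,+0.79545,-0.57524)
r₃ = r₁×r₂ = (+0.37042,+0.48437,+0.79257); SVD([r₁ r₂ r₃]) → R = UVᵀ:
  R  [+0.90908 +0.19066 +0.37042]
  R  [-0.36420 +0.79545 +0.48437]
  R  [-0.20230 -0.57524 +0.79257]
t = (+0.08390, -0.03687, +0.59104) m
tr R = 2.497112; θ = arccos((tr R − 1)/2) = 0.724915 rad = 41.535°
axis k = ((R−Rᵀ)₃₂, (R−Rᵀ)₁₃, (R−Rᵀ)₂₁) / (2 sinθ) = (-0.799016, +0.431874, -0.418400)
rvec = θ·k = (-0.579218, +0.313072, -0.303305)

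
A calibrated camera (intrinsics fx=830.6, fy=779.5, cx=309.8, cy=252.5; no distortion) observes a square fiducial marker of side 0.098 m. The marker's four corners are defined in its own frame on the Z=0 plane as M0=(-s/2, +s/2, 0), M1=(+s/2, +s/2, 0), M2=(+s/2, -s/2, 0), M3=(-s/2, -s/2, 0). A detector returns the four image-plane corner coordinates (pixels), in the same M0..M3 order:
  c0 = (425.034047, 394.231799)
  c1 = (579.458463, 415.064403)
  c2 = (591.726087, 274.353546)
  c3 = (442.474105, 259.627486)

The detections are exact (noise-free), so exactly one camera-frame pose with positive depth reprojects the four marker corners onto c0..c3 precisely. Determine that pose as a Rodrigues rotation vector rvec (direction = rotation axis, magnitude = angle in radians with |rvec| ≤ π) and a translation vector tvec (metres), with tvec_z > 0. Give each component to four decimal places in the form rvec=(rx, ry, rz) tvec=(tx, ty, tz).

Intrinsics K: fx=830.6, fy=779.5, cx=309.8, cy=252.5
Marker side s = 0.098 m; corners in marker frame (Z=0):
  M0 = (-0.0490, +0.0490, 0)
  M1 = (+0.0490, +0.0490, 0)
  M2 = (+0.0490, -0.0490, 0)
  M3 = (-0.0490, -0.0490, 0)
Detected image corners:
  c0 = (425.034047, 394.231799) px
  c1 = (579.458463, 415.064403) px
  c2 = (591.726087, 274.353546) px
  c3 = (442.474105, 259.627486) px
Planar DLT: solve 8×8 A·h = b for H (H[2,2]=1):
  H  [+1343.63694 -349.33338 +508.31605]
  H  [+45.60533 +1274.09285 +334.33871]
  H  [-0.40267 -0.38700 +1.00000]
B = K⁻¹H; ‖b₁‖=1.822958, ‖b₂‖=1.822958; λ = 2/(‖b₁‖+‖b₂‖) = 0.548559, sign → tz>0 ⇒ λ=+0.548559
r₁ = λ·B[:,0] = (+0.96978,+0.10365,-0.22089); r₂ = λ·B[:,1] = (-0.15153,+0.96539,-0.21229)
r₃ = r₁×r₂ = (+0.19124,+0.23935,+0.95191); SVD([r₁ r₂ r₃]) → R = UVᵀ:
  R  [+0.96978 -0.15153 +0.19124]
  R  [+0.10365 +0.96539 +0.23935]
  R  [-0.22089 -0.21229 +0.95191]
t = (+0.13111, +0.05759, +0.54856) m
tr R = 2.887076; θ = arccos((tr R − 1)/2) = 0.337644 rad = 19.346°
axis k = ((R−Rᵀ)₃₂, (R−Rᵀ)₁₃, (R−Rᵀ)₂₁) / (2 sinθ) = (-0.681688, +0.622058, +0.385156)
rvec = θ·k = (-0.230168, +0.210034, +0.130046)

rvec=(-0.2302, 0.2100, 0.1300) tvec=(0.1311, 0.0576, 0.5486)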